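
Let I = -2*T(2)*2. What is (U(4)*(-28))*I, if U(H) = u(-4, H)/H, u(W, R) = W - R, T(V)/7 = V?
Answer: -3136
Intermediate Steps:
T(V) = 7*V
U(H) = (-4 - H)/H
I = -56 (I = -14*2*2 = -2*14*2 = -28*2 = -56)
(U(4)*(-28))*I = (((-4 - 1*4)/4)*(-28))*(-56) = (((-4 - 4)/4)*(-28))*(-56) = (((¼)*(-8))*(-28))*(-56) = -2*(-28)*(-56) = 56*(-56) = -3136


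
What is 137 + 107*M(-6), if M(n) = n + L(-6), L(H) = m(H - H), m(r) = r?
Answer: -505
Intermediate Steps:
L(H) = 0 (L(H) = H - H = 0)
M(n) = n (M(n) = n + 0 = n)
137 + 107*M(-6) = 137 + 107*(-6) = 137 - 642 = -505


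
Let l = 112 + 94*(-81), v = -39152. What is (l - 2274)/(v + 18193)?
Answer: 9776/20959 ≈ 0.46643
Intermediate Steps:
l = -7502 (l = 112 - 7614 = -7502)
(l - 2274)/(v + 18193) = (-7502 - 2274)/(-39152 + 18193) = -9776/(-20959) = -9776*(-1/20959) = 9776/20959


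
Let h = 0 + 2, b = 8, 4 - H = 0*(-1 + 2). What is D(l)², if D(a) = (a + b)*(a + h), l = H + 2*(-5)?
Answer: 64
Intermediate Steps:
H = 4 (H = 4 - 0*(-1 + 2) = 4 - 0 = 4 - 1*0 = 4 + 0 = 4)
h = 2
l = -6 (l = 4 + 2*(-5) = 4 - 10 = -6)
D(a) = (2 + a)*(8 + a) (D(a) = (a + 8)*(a + 2) = (8 + a)*(2 + a) = (2 + a)*(8 + a))
D(l)² = (16 + (-6)² + 10*(-6))² = (16 + 36 - 60)² = (-8)² = 64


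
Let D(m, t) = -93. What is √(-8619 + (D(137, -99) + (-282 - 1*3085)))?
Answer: I*√12079 ≈ 109.9*I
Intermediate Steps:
√(-8619 + (D(137, -99) + (-282 - 1*3085))) = √(-8619 + (-93 + (-282 - 1*3085))) = √(-8619 + (-93 + (-282 - 3085))) = √(-8619 + (-93 - 3367)) = √(-8619 - 3460) = √(-12079) = I*√12079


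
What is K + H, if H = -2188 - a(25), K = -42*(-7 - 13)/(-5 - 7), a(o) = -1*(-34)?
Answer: -2292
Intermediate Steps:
a(o) = 34
K = -70 (K = -(-840)/(-12) = -(-840)*(-1)/12 = -42*5/3 = -70)
H = -2222 (H = -2188 - 1*34 = -2188 - 34 = -2222)
K + H = -70 - 2222 = -2292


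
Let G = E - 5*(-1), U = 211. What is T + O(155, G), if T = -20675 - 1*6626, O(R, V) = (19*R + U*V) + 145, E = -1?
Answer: -23367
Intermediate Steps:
G = 4 (G = -1 - 5*(-1) = -1 + 5 = 4)
O(R, V) = 145 + 19*R + 211*V (O(R, V) = (19*R + 211*V) + 145 = 145 + 19*R + 211*V)
T = -27301 (T = -20675 - 6626 = -27301)
T + O(155, G) = -27301 + (145 + 19*155 + 211*4) = -27301 + (145 + 2945 + 844) = -27301 + 3934 = -23367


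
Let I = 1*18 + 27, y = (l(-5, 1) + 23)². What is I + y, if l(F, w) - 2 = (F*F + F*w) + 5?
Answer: 2545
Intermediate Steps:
l(F, w) = 7 + F² + F*w (l(F, w) = 2 + ((F*F + F*w) + 5) = 2 + ((F² + F*w) + 5) = 2 + (5 + F² + F*w) = 7 + F² + F*w)
y = 2500 (y = ((7 + (-5)² - 5*1) + 23)² = ((7 + 25 - 5) + 23)² = (27 + 23)² = 50² = 2500)
I = 45 (I = 18 + 27 = 45)
I + y = 45 + 2500 = 2545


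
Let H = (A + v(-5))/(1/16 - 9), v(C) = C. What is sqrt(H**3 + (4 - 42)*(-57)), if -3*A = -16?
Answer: sqrt(73364778491862)/184041 ≈ 46.540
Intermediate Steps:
A = 16/3 (A = -1/3*(-16) = 16/3 ≈ 5.3333)
H = -16/429 (H = (16/3 - 5)/(1/16 - 9) = 1/(3*(1/16 - 9)) = 1/(3*(-143/16)) = (1/3)*(-16/143) = -16/429 ≈ -0.037296)
sqrt(H**3 + (4 - 42)*(-57)) = sqrt((-16/429)**3 + (4 - 42)*(-57)) = sqrt(-4096/78953589 - 38*(-57)) = sqrt(-4096/78953589 + 2166) = sqrt(171013469678/78953589) = sqrt(73364778491862)/184041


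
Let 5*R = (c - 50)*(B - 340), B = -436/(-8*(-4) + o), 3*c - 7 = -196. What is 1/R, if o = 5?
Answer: 185/1470808 ≈ 0.00012578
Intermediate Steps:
c = -63 (c = 7/3 + (⅓)*(-196) = 7/3 - 196/3 = -63)
B = -436/37 (B = -436/(-8*(-4) + 5) = -436/(32 + 5) = -436/37 ≈ -11.784)
R = 1470808/185 (R = ((-63 - 50)*(-436/37 - 340))/5 = (-113*(-13016/37))/5 = (⅕)*(1470808/37) = 1470808/185 ≈ 7950.3)
1/R = 1/(1470808/185) = 185/1470808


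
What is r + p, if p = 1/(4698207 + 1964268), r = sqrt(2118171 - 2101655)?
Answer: 1/6662475 + 2*sqrt(4129) ≈ 128.51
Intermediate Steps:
r = 2*sqrt(4129) (r = sqrt(16516) = 2*sqrt(4129) ≈ 128.51)
p = 1/6662475 ≈ 1.5009e-7
r + p = 2*sqrt(4129) + 1/6662475 = 1/6662475 + 2*sqrt(4129)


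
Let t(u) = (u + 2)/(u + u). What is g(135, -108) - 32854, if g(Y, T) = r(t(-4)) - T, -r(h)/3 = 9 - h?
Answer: -131089/4 ≈ -32772.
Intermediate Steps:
t(u) = (2 + u)/(2*u) (t(u) = (2 + u)/((2*u)) = (2 + u)*(1/(2*u)) = (2 + u)/(2*u))
r(h) = -27 + 3*h (r(h) = -3*(9 - h) = -27 + 3*h)
g(Y, T) = -105/4 - T (g(Y, T) = (-27 + 3*((1/2)*(2 - 4)/(-4))) - T = (-27 + 3*((1/2)*(-1/4)*(-2))) - T = (-27 + 3*(1/4)) - T = (-27 + 3/4) - T = -105/4 - T)
g(135, -108) - 32854 = (-105/4 - 1*(-108)) - 32854 = (-105/4 + 108) - 32854 = 327/4 - 32854 = -131089/4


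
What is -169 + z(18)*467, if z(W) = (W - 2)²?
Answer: 119383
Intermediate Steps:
z(W) = (-2 + W)²
-169 + z(18)*467 = -169 + (-2 + 18)²*467 = -169 + 16²*467 = -169 + 256*467 = -169 + 119552 = 119383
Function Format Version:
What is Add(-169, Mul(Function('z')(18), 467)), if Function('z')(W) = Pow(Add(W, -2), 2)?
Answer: 119383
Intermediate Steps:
Function('z')(W) = Pow(Add(-2, W), 2)
Add(-169, Mul(Function('z')(18), 467)) = Add(-169, Mul(Pow(Add(-2, 18), 2), 467)) = Add(-169, Mul(Pow(16, 2), 467)) = Add(-169, Mul(256, 467)) = Add(-169, 119552) = 119383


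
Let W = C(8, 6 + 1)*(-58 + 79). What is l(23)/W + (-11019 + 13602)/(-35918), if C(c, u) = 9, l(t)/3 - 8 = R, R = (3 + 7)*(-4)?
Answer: -1312105/2262834 ≈ -0.57985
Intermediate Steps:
R = -40 (R = 10*(-4) = -40)
l(t) = -96 (l(t) = 24 + 3*(-40) = 24 - 120 = -96)
W = 189 (W = 9*(-58 + 79) = 9*21 = 189)
l(23)/W + (-11019 + 13602)/(-35918) = -96/189 + (-11019 + 13602)/(-35918) = -96*1/189 + 2583*(-1/35918) = -32/63 - 2583/35918 = -1312105/2262834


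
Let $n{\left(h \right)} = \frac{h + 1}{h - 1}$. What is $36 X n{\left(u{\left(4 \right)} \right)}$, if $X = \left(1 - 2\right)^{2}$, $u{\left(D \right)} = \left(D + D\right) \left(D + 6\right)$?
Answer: $\frac{2916}{79} \approx 36.911$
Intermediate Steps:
$u{\left(D \right)} = 2 D \left(6 + D\right)$
$n{\left(h \right)} = \frac{1 + h}{-1 + h}$
$X = 1$ ($X = \left(-1\right)^{2} = 1$)
$36 X n{\left(u{\left(4 \right)} \right)} = 36 \cdot 1 \frac{1 + 2 \cdot 4 \left(6 + 4\right)}{-1 + 2 \cdot 4 \left(6 + 4\right)} = 36 \frac{1 + 2 \cdot 4 \cdot 10}{-1 + 2 \cdot 4 \cdot 10} = 36 \frac{1 + 80}{-1 + 80} = 36 \cdot \frac{1}{79} \cdot 81 = 36 \cdot \frac{81}{79} = \frac{2916}{79}$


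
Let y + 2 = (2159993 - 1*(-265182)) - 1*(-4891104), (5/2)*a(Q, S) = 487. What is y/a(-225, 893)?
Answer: 36581385/974 ≈ 37558.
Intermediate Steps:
a(Q, S) = 974/5 (a(Q, S) = (⅖)*487 = 974/5)
y = 7316277 (y = -2 + ((2159993 - 1*(-265182)) - 1*(-4891104)) = -2 + ((2159993 + 265182) + 4891104) = -2 + (2425175 + 4891104) = -2 + 7316279 = 7316277)
y/a(-225, 893) = 7316277/(974/5) = 7316277*(5/974) = 36581385/974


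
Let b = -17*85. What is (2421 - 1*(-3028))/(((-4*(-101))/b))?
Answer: -7873805/404 ≈ -19490.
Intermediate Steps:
b = -1445
(2421 - 1*(-3028))/(((-4*(-101))/b)) = (2421 - 1*(-3028))/((-4*(-101)/(-1445))) = (2421 + 3028)/((404*(-1/1445))) = 5449/(-404/1445) = 5449*(-1445/404) = -7873805/404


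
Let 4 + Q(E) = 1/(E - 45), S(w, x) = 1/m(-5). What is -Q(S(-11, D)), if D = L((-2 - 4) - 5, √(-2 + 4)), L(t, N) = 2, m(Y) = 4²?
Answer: 2892/719 ≈ 4.0223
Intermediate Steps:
m(Y) = 16
D = 2
S(w, x) = 1/16
Q(E) = -4 + 1/(-45 + E) (Q(E) = -4 + 1/(E - 45) = -4 + 1/(-45 + E))
-Q(S(-11, D)) = -(181 - 4*1/16)/(-45 + 1/16) = -(181 - ¼)/(-719/16) = -(-16)*723/(719*4) = -1*(-2892/719) = 2892/719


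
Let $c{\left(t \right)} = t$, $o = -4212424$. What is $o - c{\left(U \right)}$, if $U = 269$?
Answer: $-4212693$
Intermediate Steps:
$o - c{\left(U \right)} = -4212424 - 269 = -4212693$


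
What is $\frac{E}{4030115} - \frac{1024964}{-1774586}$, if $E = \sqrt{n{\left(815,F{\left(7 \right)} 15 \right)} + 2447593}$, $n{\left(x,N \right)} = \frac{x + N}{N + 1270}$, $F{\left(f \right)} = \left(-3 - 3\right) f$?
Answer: $\frac{512482}{887293} + \frac{\sqrt{626583882}}{64481840} \approx 0.57797$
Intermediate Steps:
$F{\left(f \right)} = - 6 f$
$n{\left(x,N \right)} = \frac{N + x}{1270 + N}$
$E = \frac{\sqrt{626583882}}{16}$ ($E = \sqrt{\frac{\left(-6\right) 7 \cdot 15 + 815}{1270 + \left(-6\right) 7 \cdot 15} + 2447593} = \sqrt{\frac{\left(-42\right) 15 + 815}{1270 - 630} + 2447593} = \sqrt{\frac{-630 + 815}{1270 - 630} + 2447593} = \sqrt{\frac{1}{640} \cdot 185 + 2447593} = \sqrt{\frac{37}{128} + 2447593} = \sqrt{\frac{313291941}{128}} = \frac{\sqrt{626583882}}{16} \approx 1564.5$)
$\frac{E}{4030115} - \frac{1024964}{-1774586} = \frac{\frac{1}{16} \sqrt{626583882}}{4030115} - \frac{1024964}{-1774586} = \frac{\sqrt{626583882}}{16} \cdot \frac{1}{4030115} - - \frac{512482}{887293} = \frac{\sqrt{626583882}}{64481840} + \frac{512482}{887293} = \frac{512482}{887293} + \frac{\sqrt{626583882}}{64481840}$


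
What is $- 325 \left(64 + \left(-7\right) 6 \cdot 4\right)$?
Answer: $33800$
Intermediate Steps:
$- 325 \left(64 + \left(-7\right) 6 \cdot 4\right) = - 325 \left(64 - 168\right) = \left(-325\right) \left(-104\right) = 33800$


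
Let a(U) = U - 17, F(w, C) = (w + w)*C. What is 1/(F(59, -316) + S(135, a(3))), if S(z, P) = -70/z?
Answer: -27/1006790 ≈ -2.6818e-5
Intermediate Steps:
F(w, C) = 2*C*w (F(w, C) = (2*w)*C = 2*C*w)
a(U) = -17 + U
1/(F(59, -316) + S(135, a(3))) = 1/(2*(-316)*59 - 70/135) = 1/(-37288 - 70*1/135) = 1/(-37288 - 14/27) = 1/(-1006790/27) = -27/1006790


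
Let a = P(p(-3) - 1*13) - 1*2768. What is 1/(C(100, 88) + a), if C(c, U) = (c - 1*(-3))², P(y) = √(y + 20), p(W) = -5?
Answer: 7841/61481279 - √2/61481279 ≈ 0.00012751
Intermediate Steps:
P(y) = √(20 + y)
a = -2768 + √2 (a = √(20 + (-5 - 1*13)) - 1*2768 = √(20 + (-5 - 13)) - 2768 = √(20 - 18) - 2768 = √2 - 2768 = -2768 + √2 ≈ -2766.6)
C(c, U) = (3 + c)² (C(c, U) = (c + 3)² = (3 + c)²)
1/(C(100, 88) + a) = 1/((3 + 100)² + (-2768 + √2)) = 1/(103² + (-2768 + √2)) = 1/(10609 + (-2768 + √2)) = 1/(7841 + √2)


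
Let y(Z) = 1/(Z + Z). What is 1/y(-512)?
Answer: -1024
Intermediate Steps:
y(Z) = 1/(2*Z)
1/y(-512) = 1/((½)/(-512)) = 1/((½)*(-1/512)) = 1/(-1/1024) = -1024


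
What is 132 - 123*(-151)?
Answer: 18705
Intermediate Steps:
132 - 123*(-151) = 132 + 18573 = 18705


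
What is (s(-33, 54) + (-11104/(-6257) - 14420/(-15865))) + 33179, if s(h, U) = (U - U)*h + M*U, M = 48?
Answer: 710231431611/19853461 ≈ 35774.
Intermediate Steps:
s(h, U) = 48*U (s(h, U) = (U - U)*h + 48*U = 0*h + 48*U = 0 + 48*U = 48*U)
(s(-33, 54) + (-11104/(-6257) - 14420/(-15865))) + 33179 = (48*54 + (-11104/(-6257) - 14420/(-15865))) + 33179 = (2592 + (-11104*(-1/6257) - 14420*(-1/15865))) + 33179 = (2592 + (11104/6257 + 2884/3173)) + 33179 = (2592 + 53278180/19853461) + 33179 = 51513449092/19853461 + 33179 = 710231431611/19853461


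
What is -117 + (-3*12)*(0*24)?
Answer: -117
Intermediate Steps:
-117 + (-3*12)*(0*24) = -117 - 36*0 = -117 + 0 = -117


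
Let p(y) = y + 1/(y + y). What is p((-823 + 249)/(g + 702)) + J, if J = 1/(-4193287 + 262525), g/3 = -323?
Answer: 478400544521/200806907532 ≈ 2.3824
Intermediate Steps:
g = -969 (g = 3*(-323) = -969)
J = -1/3930762 (J = 1/(-3930762) = -1/3930762 ≈ -2.5440e-7)
p(y) = y + 1/(2*y)
p((-823 + 249)/(g + 702)) + J = ((-823 + 249)/(-969 + 702) + 1/(2*(((-823 + 249)/(-969 + 702))))) - 1/3930762 = (-574/(-267) + 1/(2*((-574/(-267))))) - 1/3930762 = (-574*(-1/267) + 1/(2*((-574*(-1/267))))) - 1/3930762 = (574/267 + 1/(2*(574/267))) - 1/3930762 = (574/267 + (1/2)*(267/574)) - 1/3930762 = (574/267 + 267/1148) - 1/3930762 = 730241/306516 - 1/3930762 = 478400544521/200806907532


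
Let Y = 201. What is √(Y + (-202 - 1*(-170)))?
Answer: 13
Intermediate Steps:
√(Y + (-202 - 1*(-170))) = √(201 + (-202 - 1*(-170))) = √(201 + (-202 + 170)) = √(201 - 32) = √169 = 13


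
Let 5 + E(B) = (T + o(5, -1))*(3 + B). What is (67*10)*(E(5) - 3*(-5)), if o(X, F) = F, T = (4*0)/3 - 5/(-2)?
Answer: 14740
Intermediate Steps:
T = 5/2 (T = 0*(1/3) - 5*(-1/2) = 0 + 5/2 = 5/2 ≈ 2.5000)
E(B) = -1/2 + 3*B/2 (E(B) = -5 + (5/2 - 1)*(3 + B) = -5 + 3*(3 + B)/2 = -5 + (9/2 + 3*B/2) = -1/2 + 3*B/2)
(67*10)*(E(5) - 3*(-5)) = (67*10)*((-1/2 + (3/2)*5) - 3*(-5)) = 670*((-1/2 + 15/2) + 15) = 670*(7 + 15) = 670*22 = 14740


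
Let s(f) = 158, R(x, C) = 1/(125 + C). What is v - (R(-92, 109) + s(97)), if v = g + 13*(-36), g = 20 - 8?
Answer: -143677/234 ≈ -614.00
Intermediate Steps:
g = 12
v = -456 (v = 12 + 13*(-36) = 12 - 468 = -456)
v - (R(-92, 109) + s(97)) = -456 - (1/(125 + 109) + 158) = -456 - (1/234 + 158) = -456 - 1*36973/234 = -456 - 36973/234 = -143677/234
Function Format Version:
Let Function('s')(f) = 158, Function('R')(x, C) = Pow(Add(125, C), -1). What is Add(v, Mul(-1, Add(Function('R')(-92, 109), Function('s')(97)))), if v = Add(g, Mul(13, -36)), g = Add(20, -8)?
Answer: Rational(-143677, 234) ≈ -614.00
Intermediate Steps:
g = 12
v = -456 (v = Add(12, Mul(13, -36)) = Add(12, -468) = -456)
Add(v, Mul(-1, Add(Function('R')(-92, 109), Function('s')(97)))) = Add(-456, Mul(-1, Add(Pow(Add(125, 109), -1), 158))) = Add(-456, Mul(-1, Add(Pow(234, -1), 158))) = Add(-456, Mul(-1, Add(Rational(1, 234), 158))) = Add(-456, Mul(-1, Rational(36973, 234))) = Add(-456, Rational(-36973, 234)) = Rational(-143677, 234)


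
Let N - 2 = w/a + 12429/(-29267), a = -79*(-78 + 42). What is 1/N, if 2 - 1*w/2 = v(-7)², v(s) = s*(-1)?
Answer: 41617674/64185761 ≈ 0.64839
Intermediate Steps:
v(s) = -s
a = 2844 (a = -79*(-36) = 2844)
w = -94 (w = 4 - 2*(-1*(-7))² = 4 - 2*7² = 4 - 2*49 = 4 - 98 = -94)
N = 64185761/41617674 (N = 2 + (-94/2844 + 12429/(-29267)) = 2 + (-94*1/2844 + 12429*(-1/29267)) = 2 + (-47/1422 - 12429/29267) = 2 - 19049587/41617674 = 64185761/41617674 ≈ 1.5423)
1/N = 1/(64185761/41617674) = 41617674/64185761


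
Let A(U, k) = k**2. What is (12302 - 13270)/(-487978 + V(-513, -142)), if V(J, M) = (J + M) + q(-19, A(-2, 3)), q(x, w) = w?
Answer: 121/61078 ≈ 0.0019811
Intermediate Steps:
V(J, M) = 9 + J + M (V(J, M) = (J + M) + 3**2 = (J + M) + 9 = 9 + J + M)
(12302 - 13270)/(-487978 + V(-513, -142)) = (12302 - 13270)/(-487978 + (9 - 513 - 142)) = -968/(-487978 - 646) = -968/(-488624) = -968*(-1/488624) = 121/61078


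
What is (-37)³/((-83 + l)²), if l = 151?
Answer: -50653/4624 ≈ -10.954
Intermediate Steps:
(-37)³/((-83 + l)²) = (-37)³/((-83 + 151)²) = -50653/(68²) = -50653/4624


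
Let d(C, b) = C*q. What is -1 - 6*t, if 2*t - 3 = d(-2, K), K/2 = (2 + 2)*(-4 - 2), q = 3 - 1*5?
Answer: -22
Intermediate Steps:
q = -2 (q = 3 - 5 = -2)
K = -48 (K = 2*((2 + 2)*(-4 - 2)) = 2*(4*(-6)) = 2*(-24) = -48)
d(C, b) = -2*C (d(C, b) = C*(-2) = -2*C)
t = 7/2 (t = 3/2 + (-2*(-2))/2 = 3/2 + (1/2)*4 = 3/2 + 2 = 7/2 ≈ 3.5000)
-1 - 6*t = -1 - 6*7/2 = -1 - 21 = -22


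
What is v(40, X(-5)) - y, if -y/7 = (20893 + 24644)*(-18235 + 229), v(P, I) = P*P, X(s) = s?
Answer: -5739572954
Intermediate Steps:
v(P, I) = P²
y = 5739574554 (y = -7*(20893 + 24644)*(-18235 + 229) = -318759*(-18006) = -7*(-819939222) = 5739574554)
v(40, X(-5)) - y = 40² - 1*5739574554 = 1600 - 5739574554 = -5739572954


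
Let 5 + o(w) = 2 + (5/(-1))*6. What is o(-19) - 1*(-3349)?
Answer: 3316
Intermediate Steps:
o(w) = -33 (o(w) = -5 + (2 + (5/(-1))*6) = -5 + (2 + (5*(-1))*6) = -5 + (2 - 5*6) = -5 + (2 - 30) = -5 - 28 = -33)
o(-19) - 1*(-3349) = -33 - 1*(-3349) = -33 + 3349 = 3316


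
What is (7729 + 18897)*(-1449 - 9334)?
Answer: -287108158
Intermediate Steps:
(7729 + 18897)*(-1449 - 9334) = 26626*(-10783) = -287108158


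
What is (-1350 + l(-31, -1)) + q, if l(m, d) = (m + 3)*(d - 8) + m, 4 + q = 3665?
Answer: 2532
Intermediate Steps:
q = 3661 (q = -4 + 3665 = 3661)
l(m, d) = m + (-8 + d)*(3 + m) (l(m, d) = (3 + m)*(-8 + d) + m = (-8 + d)*(3 + m) + m = m + (-8 + d)*(3 + m))
(-1350 + l(-31, -1)) + q = (-1350 + (-24 - 7*(-31) + 3*(-1) - 1*(-31))) + 3661 = (-1350 + (-24 + 217 - 3 + 31)) + 3661 = (-1350 + 221) + 3661 = -1129 + 3661 = 2532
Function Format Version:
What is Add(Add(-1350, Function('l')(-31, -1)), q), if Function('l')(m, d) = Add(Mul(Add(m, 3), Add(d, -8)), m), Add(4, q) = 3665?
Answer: 2532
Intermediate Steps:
q = 3661 (q = Add(-4, 3665) = 3661)
Function('l')(m, d) = Add(m, Mul(Add(-8, d), Add(3, m))) (Function('l')(m, d) = Add(Mul(Add(3, m), Add(-8, d)), m) = Add(Mul(Add(-8, d), Add(3, m)), m) = Add(m, Mul(Add(-8, d), Add(3, m))))
Add(Add(-1350, Function('l')(-31, -1)), q) = Add(Add(-1350, Add(-24, Mul(-7, -31), Mul(3, -1), Mul(-1, -31))), 3661) = Add(Add(-1350, Add(-24, 217, -3, 31)), 3661) = Add(Add(-1350, 221), 3661) = Add(-1129, 3661) = 2532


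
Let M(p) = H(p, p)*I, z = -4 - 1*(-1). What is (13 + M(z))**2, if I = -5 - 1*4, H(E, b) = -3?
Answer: 1600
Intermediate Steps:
z = -3 (z = -4 + 1 = -3)
I = -9 (I = -5 - 4 = -9)
M(p) = 27 (M(p) = -3*(-9) = 27)
(13 + M(z))**2 = (13 + 27)**2 = 40**2 = 1600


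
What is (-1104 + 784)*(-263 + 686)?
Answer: -135360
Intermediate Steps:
(-1104 + 784)*(-263 + 686) = -320*423 = -135360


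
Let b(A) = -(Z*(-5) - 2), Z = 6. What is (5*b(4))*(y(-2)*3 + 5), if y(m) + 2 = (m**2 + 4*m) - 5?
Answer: -4480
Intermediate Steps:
y(m) = -7 + m**2 + 4*m (y(m) = -2 + ((m**2 + 4*m) - 5) = -2 + (-5 + m**2 + 4*m) = -7 + m**2 + 4*m)
b(A) = 32 (b(A) = -(6*(-5) - 2) = -(-30 - 2) = -1*(-32) = 32)
(5*b(4))*(y(-2)*3 + 5) = (5*32)*((-7 + (-2)**2 + 4*(-2))*3 + 5) = 160*((-7 + 4 - 8)*3 + 5) = 160*(-11*3 + 5) = 160*(-33 + 5) = 160*(-28) = -4480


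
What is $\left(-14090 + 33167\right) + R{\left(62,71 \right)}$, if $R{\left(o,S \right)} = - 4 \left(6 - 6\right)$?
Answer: $19077$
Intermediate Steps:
$R{\left(o,S \right)} = 0$ ($R{\left(o,S \right)} = \left(-4\right) 0 = 0$)
$\left(-14090 + 33167\right) + R{\left(62,71 \right)} = \left(-14090 + 33167\right) + 0 = 19077 + 0 = 19077$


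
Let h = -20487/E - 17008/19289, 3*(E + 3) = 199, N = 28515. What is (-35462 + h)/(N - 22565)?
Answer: -131153791169/21806214500 ≈ -6.0145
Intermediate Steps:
E = 190/3 (E = -3 + (⅓)*199 = -3 + 199/3 = 190/3 ≈ 63.333)
h = -1188752749/3664910 (h = -20487/190/3 - 17008/19289 = -20487*3/190 - 17008*1/19289 = -61461/190 - 17008/19289 = -1188752749/3664910 ≈ -324.36)
(-35462 + h)/(N - 22565) = (-35462 - 1188752749/3664910)/(28515 - 22565) = -131153791169/3664910/5950 = -131153791169/3664910*1/5950 = -131153791169/21806214500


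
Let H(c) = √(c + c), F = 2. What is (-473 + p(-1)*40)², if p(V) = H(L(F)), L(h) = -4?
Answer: 210929 - 75680*I*√2 ≈ 2.1093e+5 - 1.0703e+5*I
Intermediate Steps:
H(c) = √2*√c (H(c) = √(2*c) = √2*√c)
p(V) = 2*I*√2 (p(V) = √2*√(-4) = √2*(2*I) = 2*I*√2)
(-473 + p(-1)*40)² = (-473 + (2*I*√2)*40)² = (-473 + 80*I*√2)²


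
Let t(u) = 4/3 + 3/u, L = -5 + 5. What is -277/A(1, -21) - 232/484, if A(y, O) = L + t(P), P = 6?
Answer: -18340/121 ≈ -151.57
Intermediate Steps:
L = 0
t(u) = 4/3 + 3/u (t(u) = 4*(1/3) + 3/u = 4/3 + 3/u)
A(y, O) = 11/6 (A(y, O) = 0 + (4/3 + 3/6) = 0 + (4/3 + 3*(1/6)) = 0 + (4/3 + 1/2) = 0 + 11/6 = 11/6)
-277/A(1, -21) - 232/484 = -277/11/6 - 232/484 = -277*6/11 - 232*1/484 = -1662/11 - 58/121 = -18340/121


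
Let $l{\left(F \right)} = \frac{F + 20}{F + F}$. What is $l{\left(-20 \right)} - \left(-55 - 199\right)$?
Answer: $254$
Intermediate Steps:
$l{\left(F \right)} = \frac{20 + F}{2 F}$
$l{\left(-20 \right)} - \left(-55 - 199\right) = \frac{20 - 20}{2 \left(-20\right)} - \left(-55 - 199\right) = \frac{1}{2} \left(- \frac{1}{20}\right) 0 - \left(-55 - 199\right) = 0 - -254 = 0 + 254 = 254$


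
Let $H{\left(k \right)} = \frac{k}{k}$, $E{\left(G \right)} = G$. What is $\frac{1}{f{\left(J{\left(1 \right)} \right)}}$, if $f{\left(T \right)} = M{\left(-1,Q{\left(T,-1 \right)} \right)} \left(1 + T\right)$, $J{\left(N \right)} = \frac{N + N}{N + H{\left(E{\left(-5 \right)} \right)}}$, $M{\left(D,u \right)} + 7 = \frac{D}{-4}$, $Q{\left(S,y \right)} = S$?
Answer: $- \frac{2}{27} \approx -0.074074$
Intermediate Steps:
$H{\left(k \right)} = 1$
$M{\left(D,u \right)} = -7 - \frac{D}{4}$ ($M{\left(D,u \right)} = -7 + \frac{D}{-4} = -7 + D \left(- \frac{1}{4}\right) = -7 - \frac{D}{4}$)
$J{\left(N \right)} = \frac{2 N}{1 + N}$ ($J{\left(N \right)} = \frac{N + N}{N + 1} = \frac{2 N}{1 + N}$)
$f{\left(T \right)} = - \frac{27}{4} - \frac{27 T}{4}$ ($f{\left(T \right)} = \left(-7 - - \frac{1}{4}\right) \left(1 + T\right) = \left(-7 + \frac{1}{4}\right) \left(1 + T\right) = - \frac{27 \left(1 + T\right)}{4} = - \frac{27}{4} - \frac{27 T}{4}$)
$\frac{1}{f{\left(J{\left(1 \right)} \right)}} = \frac{1}{- \frac{27}{4} - \frac{27 \cdot 2 \cdot 1 \frac{1}{1 + 1}}{4}} = \frac{1}{- \frac{27}{4} - \frac{27 \cdot 2 \cdot 1 \cdot \frac{1}{2}}{4}} = \frac{1}{- \frac{27}{4} - \frac{27}{4}} = \frac{1}{- \frac{27}{2}} = - \frac{2}{27}$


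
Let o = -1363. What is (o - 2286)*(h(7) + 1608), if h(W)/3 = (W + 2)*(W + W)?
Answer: -7246914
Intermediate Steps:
h(W) = 6*W*(2 + W) (h(W) = 3*((W + 2)*(W + W)) = 3*((2 + W)*(2*W)) = 3*(2*W*(2 + W)) = 6*W*(2 + W))
(o - 2286)*(h(7) + 1608) = (-1363 - 2286)*(6*7*(2 + 7) + 1608) = -3649*(6*7*9 + 1608) = -3649*(378 + 1608) = -3649*1986 = -7246914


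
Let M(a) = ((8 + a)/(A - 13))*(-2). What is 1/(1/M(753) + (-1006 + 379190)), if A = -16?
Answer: 1522/575596077 ≈ 2.6442e-6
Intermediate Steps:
M(a) = 16/29 + 2*a/29 (M(a) = ((8 + a)/(-16 - 13))*(-2) = ((8 + a)/(-29))*(-2) = ((8 + a)*(-1/29))*(-2) = (-8/29 - a/29)*(-2) = 16/29 + 2*a/29)
1/(1/M(753) + (-1006 + 379190)) = 1/(1/(16/29 + (2/29)*753) + (-1006 + 379190)) = 1/(1/(16/29 + 1506/29) + 378184) = 1/(1/(1522/29) + 378184) = 1/(29/1522 + 378184) = 1/(575596077/1522) = 1522/575596077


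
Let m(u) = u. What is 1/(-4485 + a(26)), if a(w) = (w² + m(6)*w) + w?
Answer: -1/3627 ≈ -0.00027571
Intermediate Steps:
a(w) = w² + 7*w (a(w) = (w² + 6*w) + w = w² + 7*w)
1/(-4485 + a(26)) = 1/(-4485 + 26*(7 + 26)) = 1/(-4485 + 26*33) = 1/(-4485 + 858) = 1/(-3627) = -1/3627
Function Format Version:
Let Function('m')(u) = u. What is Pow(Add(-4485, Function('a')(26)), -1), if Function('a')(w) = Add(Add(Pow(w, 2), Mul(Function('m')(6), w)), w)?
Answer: Rational(-1, 3627) ≈ -0.00027571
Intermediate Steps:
Function('a')(w) = Add(Pow(w, 2), Mul(7, w)) (Function('a')(w) = Add(Add(Pow(w, 2), Mul(6, w)), w) = Add(Pow(w, 2), Mul(7, w)))
Pow(Add(-4485, Function('a')(26)), -1) = Pow(Add(-4485, Mul(26, Add(7, 26))), -1) = Pow(Add(-4485, Mul(26, 33)), -1) = Pow(Add(-4485, 858), -1) = Pow(-3627, -1) = Rational(-1, 3627)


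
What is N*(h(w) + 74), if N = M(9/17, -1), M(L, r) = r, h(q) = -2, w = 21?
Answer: -72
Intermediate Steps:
N = -1
N*(h(w) + 74) = -(-2 + 74) = -1*72 = -72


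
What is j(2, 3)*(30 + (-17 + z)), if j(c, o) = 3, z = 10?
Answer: 69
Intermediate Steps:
j(2, 3)*(30 + (-17 + z)) = 3*(30 + (-17 + 10)) = 3*(30 - 7) = 3*23 = 69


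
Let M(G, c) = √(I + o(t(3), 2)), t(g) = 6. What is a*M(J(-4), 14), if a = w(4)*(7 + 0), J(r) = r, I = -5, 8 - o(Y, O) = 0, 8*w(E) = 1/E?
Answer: 7*√3/32 ≈ 0.37889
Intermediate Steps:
w(E) = 1/(8*E)
o(Y, O) = 8 (o(Y, O) = 8 - 1*0 = 8 + 0 = 8)
M(G, c) = √3 (M(G, c) = √(-5 + 8) = √3)
a = 7/32 (a = ((⅛)/4)*(7 + 0) = ((⅛)*(¼))*7 = (1/32)*7 = 7/32 ≈ 0.21875)
a*M(J(-4), 14) = 7*√3/32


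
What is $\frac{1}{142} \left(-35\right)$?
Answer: $- \frac{35}{142} \approx -0.24648$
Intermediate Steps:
$\frac{1}{142} \left(-35\right) = - \frac{35}{142}$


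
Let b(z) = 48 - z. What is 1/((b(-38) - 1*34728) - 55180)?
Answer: -1/89822 ≈ -1.1133e-5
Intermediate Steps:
1/((b(-38) - 1*34728) - 55180) = 1/(((48 - 1*(-38)) - 1*34728) - 55180) = 1/(((48 + 38) - 34728) - 55180) = 1/((86 - 34728) - 55180) = 1/(-34642 - 55180) = 1/(-89822) = -1/89822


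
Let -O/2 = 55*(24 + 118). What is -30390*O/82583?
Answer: 474691800/82583 ≈ 5748.1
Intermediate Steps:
O = -15620 (O = -110*(24 + 118) = -110*142 = -2*7810 = -15620)
-30390*O/82583 = -30390/(82583/(-15620)) = -30390/(82583*(-1/15620)) = -30390/(-82583/15620) = -30390*(-15620/82583) = 474691800/82583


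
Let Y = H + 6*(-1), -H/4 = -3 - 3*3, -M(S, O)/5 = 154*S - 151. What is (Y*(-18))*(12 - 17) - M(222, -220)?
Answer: 173965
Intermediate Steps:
M(S, O) = 755 - 770*S (M(S, O) = -5*(154*S - 151) = -5*(-151 + 154*S) = 755 - 770*S)
H = 48 (H = -4*(-3 - 3*3) = -4*(-3 - 9) = -4*(-12) = 48)
Y = 42 (Y = 48 + 6*(-1) = 48 - 6 = 42)
(Y*(-18))*(12 - 17) - M(222, -220) = (42*(-18))*(12 - 17) - (755 - 770*222) = -756*(-5) - (755 - 170940) = 3780 - 1*(-170185) = 3780 + 170185 = 173965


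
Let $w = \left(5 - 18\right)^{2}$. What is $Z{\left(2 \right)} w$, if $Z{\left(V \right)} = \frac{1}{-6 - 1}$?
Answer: $- \frac{169}{7} \approx -24.143$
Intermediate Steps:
$w = 169$ ($w = \left(-13\right)^{2} = 169$)
$Z{\left(V \right)} = - \frac{1}{7}$ ($Z{\left(V \right)} = \frac{1}{-7} = - \frac{1}{7}$)
$Z{\left(2 \right)} w = \left(- \frac{1}{7}\right) 169 = - \frac{169}{7}$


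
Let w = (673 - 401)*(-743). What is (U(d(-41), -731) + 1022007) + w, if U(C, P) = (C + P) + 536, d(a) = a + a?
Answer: 819634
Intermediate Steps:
w = -202096 (w = 272*(-743) = -202096)
d(a) = 2*a
U(C, P) = 536 + C + P
(U(d(-41), -731) + 1022007) + w = ((536 + 2*(-41) - 731) + 1022007) - 202096 = ((536 - 82 - 731) + 1022007) - 202096 = (-277 + 1022007) - 202096 = 1021730 - 202096 = 819634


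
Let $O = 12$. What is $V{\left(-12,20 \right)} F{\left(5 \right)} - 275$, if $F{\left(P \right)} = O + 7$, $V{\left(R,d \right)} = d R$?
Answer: $-4835$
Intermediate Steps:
$V{\left(R,d \right)} = R d$
$F{\left(P \right)} = 19$ ($F{\left(P \right)} = 12 + 7 = 19$)
$V{\left(-12,20 \right)} F{\left(5 \right)} - 275 = \left(-12\right) 20 \cdot 19 - 275 = \left(-240\right) 19 - 275 = -4560 - 275 = -4835$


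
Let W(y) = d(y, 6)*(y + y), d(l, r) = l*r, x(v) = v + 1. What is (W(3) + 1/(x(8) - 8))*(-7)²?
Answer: 5341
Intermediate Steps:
x(v) = 1 + v
W(y) = 12*y² (W(y) = (y*6)*(y + y) = (6*y)*(2*y) = 12*y²)
(W(3) + 1/(x(8) - 8))*(-7)² = (12*3² + 1/((1 + 8) - 8))*(-7)² = (12*9 + 1/(9 - 8))*49 = (108 + 1/1)*49 = (108 + 1)*49 = 109*49 = 5341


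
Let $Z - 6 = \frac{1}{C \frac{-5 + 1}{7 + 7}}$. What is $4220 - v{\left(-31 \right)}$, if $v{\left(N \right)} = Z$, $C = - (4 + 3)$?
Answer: $\frac{8427}{2} \approx 4213.5$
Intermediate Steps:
$C = -7$ ($C = \left(-1\right) 7 = -7$)
$Z = \frac{13}{2}$ ($Z = 6 + \frac{1}{\left(-7\right) \frac{-5 + 1}{7 + 7}} = 6 + \frac{1}{\left(-7\right) \left(- \frac{4}{14}\right)} = 6 + \frac{1}{\left(-7\right) \left(\left(-4\right) \frac{1}{14}\right)} = 6 + \frac{1}{\left(-7\right) \left(- \frac{2}{7}\right)} = 6 + \frac{1}{2} = \frac{13}{2} \approx 6.5$)
$v{\left(N \right)} = \frac{13}{2}$
$4220 - v{\left(-31 \right)} = 4220 - \frac{13}{2} = \frac{8427}{2}$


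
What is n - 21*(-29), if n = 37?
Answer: 646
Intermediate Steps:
n - 21*(-29) = 37 - 21*(-29) = 37 + 609 = 646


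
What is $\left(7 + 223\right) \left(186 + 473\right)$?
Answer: $151570$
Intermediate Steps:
$\left(7 + 223\right) \left(186 + 473\right) = 230 \cdot 659 = 151570$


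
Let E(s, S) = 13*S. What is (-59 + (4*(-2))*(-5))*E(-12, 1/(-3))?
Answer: 247/3 ≈ 82.333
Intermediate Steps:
(-59 + (4*(-2))*(-5))*E(-12, 1/(-3)) = (-59 + (4*(-2))*(-5))*(13/(-3)) = (-59 - 8*(-5))*(13*(-1/3)) = (-59 + 40)*(-13/3) = -19*(-13/3) = 247/3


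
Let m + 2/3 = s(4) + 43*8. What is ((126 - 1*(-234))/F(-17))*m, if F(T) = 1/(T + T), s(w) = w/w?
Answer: -4214640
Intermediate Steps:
s(w) = 1
F(T) = 1/(2*T)
m = 1033/3 (m = -⅔ + (1 + 43*8) = -⅔ + (1 + 344) = -⅔ + 345 = 1033/3 ≈ 344.33)
((126 - 1*(-234))/F(-17))*m = ((126 - 1*(-234))/(((½)/(-17))))*(1033/3) = ((126 + 234)/(((½)*(-1/17))))*(1033/3) = (360/(-1/34))*(1033/3) = (360*(-34))*(1033/3) = -12240*1033/3 = -4214640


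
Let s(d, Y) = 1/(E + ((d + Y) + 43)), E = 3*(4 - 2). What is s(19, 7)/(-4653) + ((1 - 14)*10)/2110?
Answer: -4536886/73633725 ≈ -0.061614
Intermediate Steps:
E = 6 (E = 3*2 = 6)
s(d, Y) = 1/(49 + Y + d) (s(d, Y) = 1/(6 + ((d + Y) + 43)) = 1/(6 + ((Y + d) + 43)) = 1/(6 + (43 + Y + d)) = 1/(49 + Y + d))
s(19, 7)/(-4653) + ((1 - 14)*10)/2110 = 1/((49 + 7 + 19)*(-4653)) + ((1 - 14)*10)/2110 = -1/4653/75 - 13*10*(1/2110) = (1/75)*(-1/4653) - 130*1/2110 = -1/348975 - 13/211 = -4536886/73633725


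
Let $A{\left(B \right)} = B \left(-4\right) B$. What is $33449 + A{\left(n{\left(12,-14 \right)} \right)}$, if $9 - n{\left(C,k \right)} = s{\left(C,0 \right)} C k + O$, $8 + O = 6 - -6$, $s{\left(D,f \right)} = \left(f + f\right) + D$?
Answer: $-16304315$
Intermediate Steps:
$s{\left(D,f \right)} = D + 2 f$ ($s{\left(D,f \right)} = 2 f + D = D + 2 f$)
$O = 4$ ($O = -8 + \left(6 - -6\right) = -8 + \left(6 + 6\right) = -8 + 12 = 4$)
$n{\left(C,k \right)} = 5 - k C^{2}$ ($n{\left(C,k \right)} = 9 - \left(\left(C + 2 \cdot 0\right) C k + 4\right) = 9 - \left(\left(C + 0\right) C k + 4\right) = 9 - \left(C C k + 4\right) = 9 - \left(C^{2} k + 4\right) = 9 - \left(k C^{2} + 4\right) = 9 - \left(4 + k C^{2}\right) = 5 - k C^{2}$)
$A{\left(B \right)} = - 4 B^{2}$ ($A{\left(B \right)} = - 4 B B = - 4 B^{2}$)
$33449 + A{\left(n{\left(12,-14 \right)} \right)} = 33449 - 4 \left(5 - - 14 \cdot 12^{2}\right)^{2} = 33449 - 4 \left(5 - \left(-14\right) 144\right)^{2} = 33449 - 4 \left(5 + 2016\right)^{2} = 33449 - 4 \cdot 2021^{2} = 33449 - 16337764 = -16304315$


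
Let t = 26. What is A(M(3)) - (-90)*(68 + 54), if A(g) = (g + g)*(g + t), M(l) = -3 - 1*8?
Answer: 10650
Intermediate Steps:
M(l) = -11 (M(l) = -3 - 8 = -11)
A(g) = 2*g*(26 + g) (A(g) = (g + g)*(g + 26) = (2*g)*(26 + g) = 2*g*(26 + g))
A(M(3)) - (-90)*(68 + 54) = 2*(-11)*(26 - 11) - (-90)*(68 + 54) = 2*(-11)*15 - (-90)*122 = -330 - 1*(-10980) = -330 + 10980 = 10650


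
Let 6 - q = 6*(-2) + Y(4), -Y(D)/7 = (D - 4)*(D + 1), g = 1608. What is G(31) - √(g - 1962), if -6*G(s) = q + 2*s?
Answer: -40/3 - I*√354 ≈ -13.333 - 18.815*I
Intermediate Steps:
Y(D) = -7*(1 + D)*(-4 + D) (Y(D) = -7*(D - 4)*(D + 1) = -7*(-4 + D)*(1 + D) = -7*(1 + D)*(-4 + D))
q = 18 (q = 6 - (6*(-2) + (28 - 7*4² + 21*4)) = 6 - (-12 + (28 - 7*16 + 84)) = 6 - (-12 + (28 - 112 + 84)) = 6 - (-12 + 0) = 6 - 1*(-12) = 6 + 12 = 18)
G(s) = -3 - s/3 (G(s) = -(18 + 2*s)/6 = -3 - s/3)
G(31) - √(g - 1962) = (-3 - ⅓*31) - √(1608 - 1962) = (-3 - 31/3) - √(-354) = -40/3 - I*√354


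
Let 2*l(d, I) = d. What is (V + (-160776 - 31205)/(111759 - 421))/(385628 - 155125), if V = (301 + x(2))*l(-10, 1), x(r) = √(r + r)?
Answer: -12989927/1974134078 ≈ -0.0065801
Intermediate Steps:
l(d, I) = d/2
x(r) = √2*√r (x(r) = √(2*r) = √2*√r)
V = -1515 (V = (301 + √2*√2)*((½)*(-10)) = (301 + 2)*(-5) = 303*(-5) = -1515)
(V + (-160776 - 31205)/(111759 - 421))/(385628 - 155125) = (-1515 + (-160776 - 31205)/(111759 - 421))/(385628 - 155125) = (-1515 - 191981/111338)/230503 = (-1515 - 191981*1/111338)*(1/230503) = (-1515 - 191981/111338)*(1/230503) = -168869051/111338*1/230503 = -12989927/1974134078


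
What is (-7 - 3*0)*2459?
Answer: -17213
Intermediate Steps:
(-7 - 3*0)*2459 = (-7 + 0)*2459 = -7*2459 = -17213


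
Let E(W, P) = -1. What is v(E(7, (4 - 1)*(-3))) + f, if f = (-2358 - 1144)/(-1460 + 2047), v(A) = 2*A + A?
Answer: -5263/587 ≈ -8.9659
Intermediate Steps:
v(A) = 3*A
f = -3502/587 ≈ -5.9659
v(E(7, (4 - 1)*(-3))) + f = 3*(-1) - 3502/587 = -3 - 3502/587 = -5263/587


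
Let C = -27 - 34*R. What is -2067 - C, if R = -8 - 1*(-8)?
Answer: -2040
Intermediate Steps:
R = 0 (R = -8 + 8 = 0)
C = -27 (C = -27 - 34*0 = -27 + 0 = -27)
-2067 - C = -2067 - 1*(-27) = -2067 + 27 = -2040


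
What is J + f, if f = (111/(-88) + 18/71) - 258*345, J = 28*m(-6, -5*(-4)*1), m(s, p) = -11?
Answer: -558065161/6248 ≈ -89319.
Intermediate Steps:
J = -308 (J = 28*(-11) = -308)
f = -556140777/6248 (f = (111*(-1/88) + 18*(1/71)) - 89010 = (-111/88 + 18/71) - 89010 = -6297/6248 - 89010 = -556140777/6248 ≈ -89011.)
J + f = -308 - 556140777/6248 = -558065161/6248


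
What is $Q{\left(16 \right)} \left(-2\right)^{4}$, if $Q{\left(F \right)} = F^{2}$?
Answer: $4096$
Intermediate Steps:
$Q{\left(16 \right)} \left(-2\right)^{4} = 16^{2} \left(-2\right)^{4} = 256 \cdot 16 = 4096$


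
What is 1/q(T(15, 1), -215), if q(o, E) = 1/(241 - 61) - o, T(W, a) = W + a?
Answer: -180/2879 ≈ -0.062522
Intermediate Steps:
q(o, E) = 1/180 - o
1/q(T(15, 1), -215) = 1/(1/180 - (15 + 1)) = 1/(1/180 - 1*16) = 1/(1/180 - 16) = 1/(-2879/180) = -180/2879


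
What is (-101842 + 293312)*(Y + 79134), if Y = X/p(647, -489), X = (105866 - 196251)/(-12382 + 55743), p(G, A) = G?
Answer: 425076805694121710/28054567 ≈ 1.5152e+10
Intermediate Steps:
X = -90385/43361 ≈ -2.0845
Y = -90385/28054567 (Y = -90385/43361/647 = -90385/43361*1/647 = -90385/28054567 ≈ -0.0032218)
(-101842 + 293312)*(Y + 79134) = (-101842 + 293312)*(-90385/28054567 + 79134) = 191470*(2220070014593/28054567) = 425076805694121710/28054567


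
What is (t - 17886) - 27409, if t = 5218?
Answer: -40077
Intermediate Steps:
(t - 17886) - 27409 = (5218 - 17886) - 27409 = -12668 - 27409 = -40077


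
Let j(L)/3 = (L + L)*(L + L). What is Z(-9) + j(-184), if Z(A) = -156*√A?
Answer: 406272 - 468*I ≈ 4.0627e+5 - 468.0*I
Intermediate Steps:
j(L) = 12*L² (j(L) = 3*((L + L)*(L + L)) = 3*((2*L)*(2*L)) = 3*(4*L²) = 12*L²)
Z(-9) + j(-184) = -468*I + 12*(-184)² = -468*I + 12*33856 = -468*I + 406272 = 406272 - 468*I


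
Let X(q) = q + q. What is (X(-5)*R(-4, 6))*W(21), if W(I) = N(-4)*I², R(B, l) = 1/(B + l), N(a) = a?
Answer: 8820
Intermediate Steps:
X(q) = 2*q
W(I) = -4*I²
(X(-5)*R(-4, 6))*W(21) = ((2*(-5))/(-4 + 6))*(-4*21²) = (-10/2)*(-4*441) = -10*½*(-1764) = -5*(-1764) = 8820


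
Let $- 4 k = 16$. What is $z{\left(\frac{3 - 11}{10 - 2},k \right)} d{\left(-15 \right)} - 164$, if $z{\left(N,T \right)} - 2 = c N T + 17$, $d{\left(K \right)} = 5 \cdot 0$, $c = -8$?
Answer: $-164$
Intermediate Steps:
$k = -4$ ($k = \left(- \frac{1}{4}\right) 16 = -4$)
$d{\left(K \right)} = 0$
$z{\left(N,T \right)} = 19 - 8 N T$ ($z{\left(N,T \right)} = 2 + \left(- 8 N T + 17\right) = 2 - \left(-17 + 8 N T\right) = 19 - 8 N T$)
$z{\left(\frac{3 - 11}{10 - 2},k \right)} d{\left(-15 \right)} - 164 = \left(19 - 8 \frac{3 - 11}{10 - 2} \left(-4\right)\right) 0 - 164 = \left(19 - 8 \left(- \frac{8}{8}\right) \left(-4\right)\right) 0 - 164 = \left(19 - 8 \left(\left(-8\right) \frac{1}{8}\right) \left(-4\right)\right) 0 - 164 = \left(19 - \left(-8\right) \left(-4\right)\right) 0 - 164 = \left(19 - 32\right) 0 - 164 = \left(-13\right) 0 - 164 = 0 - 164 = -164$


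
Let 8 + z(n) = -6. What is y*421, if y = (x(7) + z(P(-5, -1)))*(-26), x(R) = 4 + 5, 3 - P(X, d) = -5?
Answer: 54730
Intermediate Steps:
P(X, d) = 8 (P(X, d) = 3 - 1*(-5) = 3 + 5 = 8)
x(R) = 9
z(n) = -14 (z(n) = -8 - 6 = -14)
y = 130 (y = (9 - 14)*(-26) = -5*(-26) = 130)
y*421 = 130*421 = 54730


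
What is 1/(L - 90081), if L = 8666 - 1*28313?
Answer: -1/109728 ≈ -9.1134e-6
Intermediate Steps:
L = -19647 (L = 8666 - 28313 = -19647)
1/(L - 90081) = 1/(-19647 - 90081) = 1/(-109728) = -1/109728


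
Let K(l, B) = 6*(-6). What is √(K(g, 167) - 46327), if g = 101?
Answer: I*√46363 ≈ 215.32*I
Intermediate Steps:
K(l, B) = -36
√(K(g, 167) - 46327) = √(-36 - 46327) = √(-46363) = I*√46363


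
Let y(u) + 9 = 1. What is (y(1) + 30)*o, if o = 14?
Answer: 308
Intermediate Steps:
y(u) = -8 (y(u) = -9 + 1 = -8)
(y(1) + 30)*o = (-8 + 30)*14 = 22*14 = 308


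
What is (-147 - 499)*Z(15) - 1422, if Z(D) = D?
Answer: -11112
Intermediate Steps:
(-147 - 499)*Z(15) - 1422 = (-147 - 499)*15 - 1422 = -646*15 - 1422 = -9690 - 1422 = -11112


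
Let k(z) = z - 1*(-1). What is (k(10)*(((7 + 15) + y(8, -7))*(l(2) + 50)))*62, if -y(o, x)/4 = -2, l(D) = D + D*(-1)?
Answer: 1023000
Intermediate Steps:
k(z) = 1 + z (k(z) = z + 1 = 1 + z)
l(D) = 0 (l(D) = D - D = 0)
y(o, x) = 8 (y(o, x) = -4*(-2) = 8)
(k(10)*(((7 + 15) + y(8, -7))*(l(2) + 50)))*62 = ((1 + 10)*(((7 + 15) + 8)*(0 + 50)))*62 = (11*((22 + 8)*50))*62 = (11*(30*50))*62 = (11*1500)*62 = 16500*62 = 1023000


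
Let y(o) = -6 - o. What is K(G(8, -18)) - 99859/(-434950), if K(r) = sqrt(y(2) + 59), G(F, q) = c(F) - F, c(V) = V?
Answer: 99859/434950 + sqrt(51) ≈ 7.3710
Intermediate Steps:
G(F, q) = 0 (G(F, q) = F - F = 0)
K(r) = sqrt(51) (K(r) = sqrt((-6 - 1*2) + 59) = sqrt((-6 - 2) + 59) = sqrt(-8 + 59) = sqrt(51))
K(G(8, -18)) - 99859/(-434950) = sqrt(51) - 99859/(-434950) = sqrt(51) - 99859*(-1/434950) = sqrt(51) + 99859/434950 = 99859/434950 + sqrt(51)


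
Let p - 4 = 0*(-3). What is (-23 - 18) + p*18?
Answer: 31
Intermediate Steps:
p = 4 (p = 4 + 0*(-3) = 4 + 0 = 4)
(-23 - 18) + p*18 = (-23 - 18) + 4*18 = -41 + 72 = 31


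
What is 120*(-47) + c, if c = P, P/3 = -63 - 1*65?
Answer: -6024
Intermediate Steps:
P = -384 (P = 3*(-63 - 1*65) = 3*(-63 - 65) = 3*(-128) = -384)
c = -384
120*(-47) + c = 120*(-47) - 384 = -5640 - 384 = -6024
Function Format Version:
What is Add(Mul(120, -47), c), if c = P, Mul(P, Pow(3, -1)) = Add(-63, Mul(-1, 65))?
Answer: -6024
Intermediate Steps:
P = -384 (P = Mul(3, Add(-63, Mul(-1, 65))) = Mul(3, Add(-63, -65)) = Mul(3, -128) = -384)
c = -384
Add(Mul(120, -47), c) = Add(Mul(120, -47), -384) = Add(-5640, -384) = -6024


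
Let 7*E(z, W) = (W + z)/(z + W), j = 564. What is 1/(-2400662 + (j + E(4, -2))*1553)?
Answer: -7/10671837 ≈ -6.5593e-7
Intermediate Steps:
E(z, W) = ⅐ (E(z, W) = ((W + z)/(z + W))/7 = ((W + z)/(W + z))/7 = (⅐)*1 = ⅐)
1/(-2400662 + (j + E(4, -2))*1553) = 1/(-2400662 + (564 + ⅐)*1553) = 1/(-2400662 + (3949/7)*1553) = 1/(-2400662 + 6132797/7) = 1/(-10671837/7) = -7/10671837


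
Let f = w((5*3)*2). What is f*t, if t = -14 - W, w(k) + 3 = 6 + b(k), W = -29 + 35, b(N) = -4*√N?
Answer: -60 + 80*√30 ≈ 378.18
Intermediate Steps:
W = 6
w(k) = 3 - 4*√k (w(k) = -3 + (6 - 4*√k) = 3 - 4*√k)
f = 3 - 4*√30 (f = 3 - 4*√2*√15 = 3 - 4*√30 ≈ -18.909)
t = -20 (t = -14 - 1*6 = -14 - 6 = -20)
f*t = (3 - 4*√30)*(-20) = -60 + 80*√30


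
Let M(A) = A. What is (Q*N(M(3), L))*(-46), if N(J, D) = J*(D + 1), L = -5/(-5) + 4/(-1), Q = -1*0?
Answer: 0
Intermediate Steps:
Q = 0
L = -3 (L = -5*(-⅕) + 4*(-1) = 1 - 4 = -3)
N(J, D) = J*(1 + D)
(Q*N(M(3), L))*(-46) = (0*(3*(1 - 3)))*(-46) = (0*(3*(-2)))*(-46) = (0*(-6))*(-46) = 0*(-46) = 0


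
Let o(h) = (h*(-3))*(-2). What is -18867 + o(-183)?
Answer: -19965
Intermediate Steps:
o(h) = 6*h (o(h) = -3*h*(-2) = 6*h)
-18867 + o(-183) = -18867 + 6*(-183) = -18867 - 1098 = -19965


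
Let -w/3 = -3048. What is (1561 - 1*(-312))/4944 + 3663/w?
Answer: 489397/627888 ≈ 0.77943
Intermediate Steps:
w = 9144 (w = -3*(-3048) = 9144)
(1561 - 1*(-312))/4944 + 3663/w = (1561 - 1*(-312))/4944 + 3663/9144 = (1561 + 312)*(1/4944) + 3663*(1/9144) = 1873*(1/4944) + 407/1016 = 1873/4944 + 407/1016 = 489397/627888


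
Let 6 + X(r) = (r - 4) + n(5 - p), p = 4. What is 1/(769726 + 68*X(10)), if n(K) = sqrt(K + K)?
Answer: 22639/17425826642 - sqrt(2)/8712913321 ≈ 1.2990e-6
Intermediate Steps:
n(K) = sqrt(2)*sqrt(K) (n(K) = sqrt(2*K) = sqrt(2)*sqrt(K))
X(r) = -10 + r + sqrt(2) (X(r) = -6 + ((r - 4) + sqrt(2)*sqrt(5 - 1*4)) = -6 + ((-4 + r) + sqrt(2)*sqrt(5 - 4)) = -6 + ((-4 + r) + sqrt(2)*sqrt(1)) = -6 + ((-4 + r) + sqrt(2)*1) = -6 + ((-4 + r) + sqrt(2)) = -6 + (-4 + r + sqrt(2)) = -10 + r + sqrt(2))
1/(769726 + 68*X(10)) = 1/(769726 + 68*(-10 + 10 + sqrt(2))) = 1/(769726 + 68*sqrt(2))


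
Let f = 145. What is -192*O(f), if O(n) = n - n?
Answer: 0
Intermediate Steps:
O(n) = 0
-192*O(f) = -192*0 = 0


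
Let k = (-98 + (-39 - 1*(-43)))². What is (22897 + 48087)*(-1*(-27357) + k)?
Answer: 2569123912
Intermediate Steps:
k = 8836 (k = (-98 + (-39 + 43))² = (-98 + 4)² = (-94)² = 8836)
(22897 + 48087)*(-1*(-27357) + k) = (22897 + 48087)*(-1*(-27357) + 8836) = 70984*(27357 + 8836) = 70984*36193 = 2569123912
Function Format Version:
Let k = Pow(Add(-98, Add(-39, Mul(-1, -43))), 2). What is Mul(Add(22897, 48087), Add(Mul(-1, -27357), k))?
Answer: 2569123912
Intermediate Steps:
k = 8836 (k = Pow(Add(-98, Add(-39, 43)), 2) = Pow(Add(-98, 4), 2) = Pow(-94, 2) = 8836)
Mul(Add(22897, 48087), Add(Mul(-1, -27357), k)) = Mul(Add(22897, 48087), Add(Mul(-1, -27357), 8836)) = Mul(70984, Add(27357, 8836)) = Mul(70984, 36193) = 2569123912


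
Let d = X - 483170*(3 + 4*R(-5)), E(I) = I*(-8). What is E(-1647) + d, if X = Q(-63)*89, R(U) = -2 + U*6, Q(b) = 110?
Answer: 60419216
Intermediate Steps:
R(U) = -2 + 6*U
X = 9790 (X = 110*89 = 9790)
E(I) = -8*I
d = 60406040 (d = 9790 - 483170*(3 + 4*(-2 + 6*(-5))) = 9790 - 483170*(3 + 4*(-2 - 30)) = 9790 - 483170*(3 + 4*(-32)) = 9790 - 483170*(3 - 128) = 9790 - 483170*(-125) = 9790 - 1*(-60396250) = 9790 + 60396250 = 60406040)
E(-1647) + d = -8*(-1647) + 60406040 = 13176 + 60406040 = 60419216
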